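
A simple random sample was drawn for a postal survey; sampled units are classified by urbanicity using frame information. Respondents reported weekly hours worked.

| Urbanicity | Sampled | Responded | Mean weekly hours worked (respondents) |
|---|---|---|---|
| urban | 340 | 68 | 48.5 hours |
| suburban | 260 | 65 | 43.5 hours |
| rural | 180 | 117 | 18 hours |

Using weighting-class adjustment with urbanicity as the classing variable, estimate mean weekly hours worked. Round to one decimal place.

39.8

Class response rates: urban 68/340 = 20%, suburban 65/260 = 25%, rural 117/180 = 65%.
Each respondent's weight = sampled/responded in their class; summing within a class gives n_sampled, so:
  urban: 340 × 48.5 = 16,490
  suburban: 260 × 43.5 = 11,310
  rural: 180 × 18 = 3240
Adjusted estimate = 31,040 / 780 = 39.7949 → 39.8.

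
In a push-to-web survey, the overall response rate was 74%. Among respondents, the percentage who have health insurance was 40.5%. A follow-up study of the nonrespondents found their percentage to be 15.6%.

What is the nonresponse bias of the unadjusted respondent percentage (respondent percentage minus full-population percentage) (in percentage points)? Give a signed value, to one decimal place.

+6.5 percentage points

Nonresponse fraction = 1 − 0.74 = 0.26.
Bias = (nonresponse fraction) × (respondent percentage − nonrespondent percentage)
     = 0.26 × (40.5 − 15.6) = 0.26 × 24.9 = 6.474.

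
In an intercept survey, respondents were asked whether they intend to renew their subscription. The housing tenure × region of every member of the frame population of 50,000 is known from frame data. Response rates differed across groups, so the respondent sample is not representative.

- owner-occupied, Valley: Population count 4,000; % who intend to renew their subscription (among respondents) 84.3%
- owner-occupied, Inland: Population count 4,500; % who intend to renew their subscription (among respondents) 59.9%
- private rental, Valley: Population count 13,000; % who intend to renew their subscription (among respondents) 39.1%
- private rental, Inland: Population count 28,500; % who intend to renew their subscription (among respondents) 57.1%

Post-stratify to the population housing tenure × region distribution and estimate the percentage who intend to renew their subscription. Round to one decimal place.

54.8%

Each cell contributes population-share × respondent value:
  owner-occupied, Valley: (4,000/50,000) × 84.3 = 6.744
  owner-occupied, Inland: (4,500/50,000) × 59.9 = 5.391
  private rental, Valley: (13,000/50,000) × 39.1 = 10.166
  private rental, Inland: (28,500/50,000) × 57.1 = 32.547
Post-stratified estimate = 54.848 → 54.8%.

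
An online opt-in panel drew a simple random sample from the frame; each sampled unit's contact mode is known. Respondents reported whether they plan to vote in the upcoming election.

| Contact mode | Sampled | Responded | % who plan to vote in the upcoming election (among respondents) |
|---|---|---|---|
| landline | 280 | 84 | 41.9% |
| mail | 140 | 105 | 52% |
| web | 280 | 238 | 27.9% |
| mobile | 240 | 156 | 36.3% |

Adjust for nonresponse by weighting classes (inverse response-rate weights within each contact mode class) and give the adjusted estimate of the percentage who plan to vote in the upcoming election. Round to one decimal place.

Response rates by class: landline 84/280 = 30%, mail 105/140 = 75%, web 238/280 = 85%, mobile 156/240 = 65%.
Each respondent's weight = sampled/responded in their class; summing within a class gives n_sampled, so:
  landline: 280 × 41.9 = 11,732
  mail: 140 × 52 = 7280
  web: 280 × 27.9 = 7812
  mobile: 240 × 36.3 = 8712
Adjusted estimate = 35,536 / 940 = 37.8043 → 37.8%.

37.8%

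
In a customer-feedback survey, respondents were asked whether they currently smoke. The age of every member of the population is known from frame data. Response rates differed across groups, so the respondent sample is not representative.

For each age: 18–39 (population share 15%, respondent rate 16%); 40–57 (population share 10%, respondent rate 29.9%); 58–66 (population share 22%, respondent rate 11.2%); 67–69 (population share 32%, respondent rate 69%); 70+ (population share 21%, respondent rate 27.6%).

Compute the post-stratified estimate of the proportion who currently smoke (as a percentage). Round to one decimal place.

35.7%

Post-stratification weights by population share, not respondent share:
  18–39: 0.15 × 16 = 2.4
  40–57: 0.1 × 29.9 = 2.99
  58–66: 0.22 × 11.2 = 2.464
  67–69: 0.32 × 69 = 22.08
  70+: 0.21 × 27.6 = 5.796
Post-stratified estimate = 35.73 → 35.7%.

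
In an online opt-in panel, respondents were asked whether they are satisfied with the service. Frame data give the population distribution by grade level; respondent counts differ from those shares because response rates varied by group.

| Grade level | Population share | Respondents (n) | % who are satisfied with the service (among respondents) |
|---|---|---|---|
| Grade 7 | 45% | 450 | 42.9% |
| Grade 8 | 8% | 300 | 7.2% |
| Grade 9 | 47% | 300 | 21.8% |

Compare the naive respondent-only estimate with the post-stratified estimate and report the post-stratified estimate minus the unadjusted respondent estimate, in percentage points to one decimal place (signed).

+3.5 percentage points

Unadjusted (pooled respondent) estimate weights by respondent counts:
  (450/1050)×42.9 + (300/1050)×7.2 + (300/1050)×21.8 = 26.6714%
Post-stratifying to population shares instead:
  0.45×42.9 + 0.08×7.2 + 0.47×21.8 = 30.127%
Difference = 30.127 − 26.6714 = 3.4556 pp.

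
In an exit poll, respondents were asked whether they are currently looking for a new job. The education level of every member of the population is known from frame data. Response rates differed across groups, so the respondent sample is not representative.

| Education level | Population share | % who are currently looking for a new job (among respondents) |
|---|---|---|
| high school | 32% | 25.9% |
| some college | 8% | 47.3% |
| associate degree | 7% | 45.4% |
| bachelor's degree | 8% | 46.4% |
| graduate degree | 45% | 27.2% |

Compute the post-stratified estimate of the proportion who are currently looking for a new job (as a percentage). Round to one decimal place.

Weight each group's respondent value by its population share:
  high school: 0.32 × 25.9 = 8.288
  some college: 0.08 × 47.3 = 3.784
  associate degree: 0.07 × 45.4 = 3.178
  bachelor's degree: 0.08 × 46.4 = 3.712
  graduate degree: 0.45 × 27.2 = 12.24
Post-stratified estimate = 31.202 → 31.2%.

31.2%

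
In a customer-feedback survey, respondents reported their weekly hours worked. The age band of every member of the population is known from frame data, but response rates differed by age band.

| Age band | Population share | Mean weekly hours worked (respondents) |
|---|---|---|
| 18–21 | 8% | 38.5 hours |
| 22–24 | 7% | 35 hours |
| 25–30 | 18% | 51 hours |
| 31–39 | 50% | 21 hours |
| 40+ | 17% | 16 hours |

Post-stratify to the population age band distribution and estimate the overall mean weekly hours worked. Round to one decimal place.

Reweight to the known age band distribution:
  18–21: 0.08 × 38.5 = 3.08
  22–24: 0.07 × 35 = 2.45
  25–30: 0.18 × 51 = 9.18
  31–39: 0.5 × 21 = 10.5
  40+: 0.17 × 16 = 2.72
Post-stratified estimate = 27.93 → 27.9.

27.9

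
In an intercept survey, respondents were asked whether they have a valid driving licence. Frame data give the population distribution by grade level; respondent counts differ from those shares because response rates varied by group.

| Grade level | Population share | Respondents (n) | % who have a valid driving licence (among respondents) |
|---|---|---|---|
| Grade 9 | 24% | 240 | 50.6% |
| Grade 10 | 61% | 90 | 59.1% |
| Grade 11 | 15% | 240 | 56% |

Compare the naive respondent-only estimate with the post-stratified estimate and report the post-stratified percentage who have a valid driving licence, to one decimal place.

Naive respondent-only estimate (weights = respondent counts):
  (240/570)×50.6 + (90/570)×59.1 + (240/570)×56 = 54.2158%
Reweighting by population grade level shares:
  0.24×50.6 + 0.61×59.1 + 0.15×56 = 56.595%

56.6%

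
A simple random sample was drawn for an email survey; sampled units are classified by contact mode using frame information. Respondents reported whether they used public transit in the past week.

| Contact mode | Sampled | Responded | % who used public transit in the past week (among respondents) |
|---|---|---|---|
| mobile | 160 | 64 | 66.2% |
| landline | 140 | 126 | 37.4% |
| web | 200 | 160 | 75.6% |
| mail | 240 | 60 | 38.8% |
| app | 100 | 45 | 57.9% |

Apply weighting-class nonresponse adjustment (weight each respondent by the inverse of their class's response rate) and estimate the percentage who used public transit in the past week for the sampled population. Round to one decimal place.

Response rates by class: mobile 64/160 = 40%, landline 126/140 = 90%, web 160/200 = 80%, mail 60/240 = 25%, app 45/100 = 45%.
Each respondent's weight = sampled/responded in their class; summing within a class gives n_sampled, so:
  mobile: 160 × 66.2 = 10,592
  landline: 140 × 37.4 = 5236
  web: 200 × 75.6 = 15120
  mail: 240 × 38.8 = 9312
  app: 100 × 57.9 = 5790
Adjusted estimate = 46,050 / 840 = 54.8214 → 54.8%.

54.8%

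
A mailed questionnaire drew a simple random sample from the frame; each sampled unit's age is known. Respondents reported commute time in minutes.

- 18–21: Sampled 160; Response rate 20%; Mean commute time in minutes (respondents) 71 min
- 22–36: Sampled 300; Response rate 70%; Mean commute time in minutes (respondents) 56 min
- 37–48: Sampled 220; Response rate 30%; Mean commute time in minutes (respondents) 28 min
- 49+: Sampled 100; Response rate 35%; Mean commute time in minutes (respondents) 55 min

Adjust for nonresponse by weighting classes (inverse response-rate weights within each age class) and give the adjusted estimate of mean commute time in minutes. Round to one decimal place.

Each respondent's weight = sampled/responded in their class; summing within a class gives n_sampled, so:
  18–21: 160 × 71 = 11,360
  22–36: 300 × 56 = 16,800
  37–48: 220 × 28 = 6160
  49+: 100 × 55 = 5500
Adjusted estimate = 39,820 / 780 = 51.0513 → 51.1.

51.1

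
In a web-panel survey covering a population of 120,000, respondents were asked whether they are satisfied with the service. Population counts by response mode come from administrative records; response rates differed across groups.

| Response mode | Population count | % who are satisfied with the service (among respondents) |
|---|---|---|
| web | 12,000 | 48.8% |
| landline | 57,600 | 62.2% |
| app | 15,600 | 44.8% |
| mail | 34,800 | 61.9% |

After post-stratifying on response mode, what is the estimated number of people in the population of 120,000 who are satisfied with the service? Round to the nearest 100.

70,200

Apply each group's respondent rate to its population count:
  web: 12,000 × 48.8% = 5856
  landline: 57,600 × 62.2% = 35827.2
  app: 15,600 × 44.8% = 6988.8
  mail: 34,800 × 61.9% = 21541.2
Estimated total = 70213.2 → 70,200.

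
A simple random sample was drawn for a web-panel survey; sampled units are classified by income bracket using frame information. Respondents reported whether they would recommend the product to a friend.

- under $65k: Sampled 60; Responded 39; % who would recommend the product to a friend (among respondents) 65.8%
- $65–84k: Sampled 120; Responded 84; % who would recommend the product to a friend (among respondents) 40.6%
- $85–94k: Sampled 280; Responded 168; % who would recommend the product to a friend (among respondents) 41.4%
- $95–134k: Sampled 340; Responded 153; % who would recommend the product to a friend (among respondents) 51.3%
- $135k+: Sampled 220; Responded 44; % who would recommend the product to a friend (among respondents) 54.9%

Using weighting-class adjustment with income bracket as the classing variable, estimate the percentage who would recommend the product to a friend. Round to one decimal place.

49.0%

Class response rates: under $65k 39/60 = 65%, $65–84k 84/120 = 70%, $85–94k 168/280 = 60%, $95–134k 153/340 = 45%, $135k+ 44/220 = 20%.
Inverse-response-rate weighting restores each class to its sampled count, so class totals weight by n_sampled:
  under $65k: 60 × 65.8 = 3948
  $65–84k: 120 × 40.6 = 4872
  $85–94k: 280 × 41.4 = 11,592
  $95–134k: 340 × 51.3 = 17,442
  $135k+: 220 × 54.9 = 12,078
Adjusted estimate = 49,932 / 1,020 = 48.9529 → 49.0%.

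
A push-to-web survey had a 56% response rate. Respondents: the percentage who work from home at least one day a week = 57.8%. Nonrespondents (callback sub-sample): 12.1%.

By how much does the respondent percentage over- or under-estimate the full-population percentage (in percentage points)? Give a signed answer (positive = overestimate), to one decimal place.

+20.1 percentage points

Nonresponse fraction = 1 − 0.56 = 0.44.
Bias = (nonresponse fraction) × (respondent percentage − nonrespondent percentage)
     = 0.44 × (57.8 − 12.1) = 0.44 × 45.7 = 20.108.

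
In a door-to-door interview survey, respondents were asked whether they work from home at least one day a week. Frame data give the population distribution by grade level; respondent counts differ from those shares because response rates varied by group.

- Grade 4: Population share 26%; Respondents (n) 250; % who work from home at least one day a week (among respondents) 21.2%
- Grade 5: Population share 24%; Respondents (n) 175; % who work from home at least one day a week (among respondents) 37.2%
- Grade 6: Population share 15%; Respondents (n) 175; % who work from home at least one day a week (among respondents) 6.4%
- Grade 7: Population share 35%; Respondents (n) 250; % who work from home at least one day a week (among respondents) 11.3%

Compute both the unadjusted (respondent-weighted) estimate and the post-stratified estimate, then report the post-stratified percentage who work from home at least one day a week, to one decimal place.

Unadjusted (pooled respondent) estimate weights by respondent counts:
  (250/850)×21.2 + (175/850)×37.2 + (175/850)×6.4 + (250/850)×11.3 = 18.5353%
Post-stratifying to population shares instead:
  0.26×21.2 + 0.24×37.2 + 0.15×6.4 + 0.35×11.3 = 19.355%

19.4%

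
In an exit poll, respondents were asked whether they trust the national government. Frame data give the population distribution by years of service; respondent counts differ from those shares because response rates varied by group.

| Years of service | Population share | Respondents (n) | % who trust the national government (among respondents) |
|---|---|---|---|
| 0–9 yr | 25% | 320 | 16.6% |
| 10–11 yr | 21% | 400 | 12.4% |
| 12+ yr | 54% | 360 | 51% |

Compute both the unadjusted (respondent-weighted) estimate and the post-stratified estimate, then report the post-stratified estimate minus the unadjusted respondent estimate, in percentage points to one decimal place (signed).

+7.8 percentage points

Unadjusted (pooled respondent) estimate weights by respondent counts:
  (320/1080)×16.6 + (400/1080)×12.4 + (360/1080)×51 = 26.5111%
Post-stratifying to population shares instead:
  0.25×16.6 + 0.21×12.4 + 0.54×51 = 34.294%
Difference = 34.294 − 26.5111 = 7.7829 pp.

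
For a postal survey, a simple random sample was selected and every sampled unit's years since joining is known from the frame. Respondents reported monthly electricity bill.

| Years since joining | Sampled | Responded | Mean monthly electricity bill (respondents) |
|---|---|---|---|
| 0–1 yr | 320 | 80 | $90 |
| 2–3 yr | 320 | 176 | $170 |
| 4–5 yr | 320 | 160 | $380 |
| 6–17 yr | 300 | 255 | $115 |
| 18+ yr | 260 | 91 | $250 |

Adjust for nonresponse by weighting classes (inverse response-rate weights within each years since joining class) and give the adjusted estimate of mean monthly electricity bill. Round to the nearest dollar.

Response rates by class: 0–1 yr 80/320 = 25%, 2–3 yr 176/320 = 55%, 4–5 yr 160/320 = 50%, 6–17 yr 255/300 = 85%, 18+ yr 91/260 = 35%.
Each respondent's weight = sampled/responded in their class; summing within a class gives n_sampled, so:
  0–1 yr: 320 × 90 = 28,800
  2–3 yr: 320 × 170 = 54,400
  4–5 yr: 320 × 380 = 121,600
  6–17 yr: 300 × 115 = 34,500
  18+ yr: 260 × 250 = 65,000
Adjusted estimate = 304,300 / 1,520 = 200.197 → $200.

$200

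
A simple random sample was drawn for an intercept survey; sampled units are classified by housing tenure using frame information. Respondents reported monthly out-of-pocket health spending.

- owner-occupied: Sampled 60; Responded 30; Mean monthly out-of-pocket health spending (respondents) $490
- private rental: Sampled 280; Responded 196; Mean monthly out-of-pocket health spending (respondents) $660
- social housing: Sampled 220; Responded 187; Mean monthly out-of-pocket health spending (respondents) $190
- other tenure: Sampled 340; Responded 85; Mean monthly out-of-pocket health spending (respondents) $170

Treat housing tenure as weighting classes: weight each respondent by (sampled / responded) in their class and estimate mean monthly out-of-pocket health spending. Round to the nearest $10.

Response rates by class: owner-occupied 30/60 = 50%, private rental 196/280 = 70%, social housing 187/220 = 85%, other tenure 85/340 = 25%.
Weighting each respondent by the inverse class response rate inflates each class back to its sampled size, so the class weight is n_sampled:
  owner-occupied: 60 × 490 = 29,400
  private rental: 280 × 660 = 184,800
  social housing: 220 × 190 = 41,800
  other tenure: 340 × 170 = 57,800
Adjusted estimate = 313,800 / 900 = 348.667 → $350.

$350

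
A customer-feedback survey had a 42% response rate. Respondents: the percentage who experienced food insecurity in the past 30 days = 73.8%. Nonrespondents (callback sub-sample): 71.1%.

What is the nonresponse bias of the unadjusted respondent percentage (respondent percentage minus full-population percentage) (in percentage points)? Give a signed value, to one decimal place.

Nonresponse fraction = 1 − 0.42 = 0.58.
Bias = (nonresponse fraction) × (respondent percentage − nonrespondent percentage)
     = 0.58 × (73.8 − 71.1) = 0.58 × 2.7 = 1.566.

+1.6 percentage points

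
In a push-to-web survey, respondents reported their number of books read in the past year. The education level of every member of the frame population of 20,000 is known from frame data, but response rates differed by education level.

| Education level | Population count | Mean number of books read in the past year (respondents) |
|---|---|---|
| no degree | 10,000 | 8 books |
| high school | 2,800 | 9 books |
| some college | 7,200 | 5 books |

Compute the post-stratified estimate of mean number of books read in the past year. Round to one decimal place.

Reweight to the known education level distribution:
  no degree: (10,000/20,000) × 8 = 4
  high school: (2,800/20,000) × 9 = 1.26
  some college: (7,200/20,000) × 5 = 1.8
Post-stratified estimate = 7.06 → 7.1.

7.1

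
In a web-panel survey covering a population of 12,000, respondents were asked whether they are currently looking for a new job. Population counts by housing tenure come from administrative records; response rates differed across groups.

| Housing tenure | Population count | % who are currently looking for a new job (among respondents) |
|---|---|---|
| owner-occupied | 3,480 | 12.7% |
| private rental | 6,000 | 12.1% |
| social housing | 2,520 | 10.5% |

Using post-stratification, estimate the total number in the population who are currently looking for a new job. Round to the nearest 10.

1,430

Estimated count per cell = population count × respondent percentage:
  owner-occupied: 3,480 × 12.7% = 441.96
  private rental: 6,000 × 12.1% = 726
  social housing: 2,520 × 10.5% = 264.6
Estimated total = 1432.56 → 1,430.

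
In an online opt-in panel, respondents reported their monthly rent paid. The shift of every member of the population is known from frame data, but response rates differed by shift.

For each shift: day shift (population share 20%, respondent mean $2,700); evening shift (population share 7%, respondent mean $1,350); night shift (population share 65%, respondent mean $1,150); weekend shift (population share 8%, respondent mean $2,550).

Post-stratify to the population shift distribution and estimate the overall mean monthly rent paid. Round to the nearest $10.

Each cell contributes population-share × respondent value:
  day shift: 0.2 × 2700 = 540
  evening shift: 0.07 × 1350 = 94.5
  night shift: 0.65 × 1150 = 747.5
  weekend shift: 0.08 × 2550 = 204
Post-stratified estimate = 1586 → $1,590.

$1,590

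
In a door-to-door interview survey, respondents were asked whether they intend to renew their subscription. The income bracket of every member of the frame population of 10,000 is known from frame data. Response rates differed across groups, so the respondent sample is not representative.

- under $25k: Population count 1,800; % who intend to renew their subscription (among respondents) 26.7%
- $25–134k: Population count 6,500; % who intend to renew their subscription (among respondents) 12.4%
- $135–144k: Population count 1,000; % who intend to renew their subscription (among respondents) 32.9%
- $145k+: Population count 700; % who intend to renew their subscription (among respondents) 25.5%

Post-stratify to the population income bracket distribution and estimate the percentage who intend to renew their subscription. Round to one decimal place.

Post-stratification weights by population share, not respondent share:
  under $25k: (1,800/10,000) × 26.7 = 4.806
  $25–134k: (6,500/10,000) × 12.4 = 8.06
  $135–144k: (1,000/10,000) × 32.9 = 3.29
  $145k+: (700/10,000) × 25.5 = 1.785
Post-stratified estimate = 17.941 → 17.9%.

17.9%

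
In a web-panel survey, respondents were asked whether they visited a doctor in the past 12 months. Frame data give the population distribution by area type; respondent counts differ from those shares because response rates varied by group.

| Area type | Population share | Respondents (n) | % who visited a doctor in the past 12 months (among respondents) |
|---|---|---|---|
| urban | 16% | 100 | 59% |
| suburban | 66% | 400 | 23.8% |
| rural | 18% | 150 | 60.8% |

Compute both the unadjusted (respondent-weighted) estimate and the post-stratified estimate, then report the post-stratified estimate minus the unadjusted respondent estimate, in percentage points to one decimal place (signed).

Unadjusted (pooled respondent) estimate weights by respondent counts:
  (100/650)×59 + (400/650)×23.8 + (150/650)×60.8 = 37.7538%
Reweighting by population area type shares:
  0.16×59 + 0.66×23.8 + 0.18×60.8 = 36.092%
Difference = 36.092 − 37.7538 = -1.6618 pp.

-1.7 percentage points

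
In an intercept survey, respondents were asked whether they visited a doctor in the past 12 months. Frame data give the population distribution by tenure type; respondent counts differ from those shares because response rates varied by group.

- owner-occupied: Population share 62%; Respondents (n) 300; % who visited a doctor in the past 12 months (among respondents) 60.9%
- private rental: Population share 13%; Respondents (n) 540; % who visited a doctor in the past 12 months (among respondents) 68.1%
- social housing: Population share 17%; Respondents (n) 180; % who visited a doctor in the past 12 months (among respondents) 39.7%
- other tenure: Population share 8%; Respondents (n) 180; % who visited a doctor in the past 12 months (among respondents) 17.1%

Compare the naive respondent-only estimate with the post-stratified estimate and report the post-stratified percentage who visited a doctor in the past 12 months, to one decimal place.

Without adjustment, the pooled respondent share is:
  (300/1200)×60.9 + (540/1200)×68.1 + (180/1200)×39.7 + (180/1200)×17.1 = 54.39%
Reweighting by population tenure type shares:
  0.62×60.9 + 0.13×68.1 + 0.17×39.7 + 0.08×17.1 = 54.728%

54.7%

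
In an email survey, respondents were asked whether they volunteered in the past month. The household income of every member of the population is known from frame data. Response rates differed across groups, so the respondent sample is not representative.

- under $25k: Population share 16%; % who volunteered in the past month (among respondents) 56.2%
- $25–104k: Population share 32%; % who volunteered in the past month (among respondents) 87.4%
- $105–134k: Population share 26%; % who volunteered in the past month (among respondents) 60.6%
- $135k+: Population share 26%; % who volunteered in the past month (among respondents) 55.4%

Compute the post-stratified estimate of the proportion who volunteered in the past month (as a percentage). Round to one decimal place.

Reweight to the known household income distribution:
  under $25k: 0.16 × 56.2 = 8.992
  $25–104k: 0.32 × 87.4 = 27.968
  $105–134k: 0.26 × 60.6 = 15.756
  $135k+: 0.26 × 55.4 = 14.404
Post-stratified estimate = 67.12 → 67.1%.

67.1%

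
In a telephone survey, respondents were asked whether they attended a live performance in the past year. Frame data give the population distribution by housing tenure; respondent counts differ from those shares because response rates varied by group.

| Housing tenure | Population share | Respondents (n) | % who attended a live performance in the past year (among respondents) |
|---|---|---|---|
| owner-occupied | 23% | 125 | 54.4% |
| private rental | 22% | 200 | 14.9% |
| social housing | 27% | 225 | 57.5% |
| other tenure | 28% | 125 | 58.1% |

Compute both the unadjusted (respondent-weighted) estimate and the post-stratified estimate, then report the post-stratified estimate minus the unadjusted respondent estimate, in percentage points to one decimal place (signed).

+3.2 percentage points

Without adjustment, the pooled respondent share is:
  (125/675)×54.4 + (200/675)×14.9 + (225/675)×57.5 + (125/675)×58.1 = 44.4148%
Reweighting by population housing tenure shares:
  0.23×54.4 + 0.22×14.9 + 0.27×57.5 + 0.28×58.1 = 47.583%
Difference = 47.583 − 44.4148 = 3.1682 pp.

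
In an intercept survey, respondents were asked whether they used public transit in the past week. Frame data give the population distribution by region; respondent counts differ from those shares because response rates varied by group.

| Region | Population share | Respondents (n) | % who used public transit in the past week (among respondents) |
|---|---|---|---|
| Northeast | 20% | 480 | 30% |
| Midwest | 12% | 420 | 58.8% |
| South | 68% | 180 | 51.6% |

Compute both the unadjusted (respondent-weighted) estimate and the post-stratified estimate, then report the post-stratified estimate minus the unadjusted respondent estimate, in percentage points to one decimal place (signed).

+3.3 percentage points

Without adjustment, the pooled respondent share is:
  (480/1080)×30 + (420/1080)×58.8 + (180/1080)×51.6 = 44.8%
Reweighting by population region shares:
  0.2×30 + 0.12×58.8 + 0.68×51.6 = 48.144%
Difference = 48.144 − 44.8 = 3.344 pp.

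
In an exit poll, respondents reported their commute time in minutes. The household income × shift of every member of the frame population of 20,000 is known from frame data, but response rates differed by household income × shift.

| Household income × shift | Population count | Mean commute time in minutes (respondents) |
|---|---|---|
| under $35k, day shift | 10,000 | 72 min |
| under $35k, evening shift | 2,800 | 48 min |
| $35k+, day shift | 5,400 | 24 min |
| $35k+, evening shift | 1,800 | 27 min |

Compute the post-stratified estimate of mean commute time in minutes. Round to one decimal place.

51.6

Each cell contributes population-share × respondent value:
  under $35k, day shift: (10,000/20,000) × 72 = 36
  under $35k, evening shift: (2,800/20,000) × 48 = 6.72
  $35k+, day shift: (5,400/20,000) × 24 = 6.48
  $35k+, evening shift: (1,800/20,000) × 27 = 2.43
Post-stratified estimate = 51.63 → 51.6.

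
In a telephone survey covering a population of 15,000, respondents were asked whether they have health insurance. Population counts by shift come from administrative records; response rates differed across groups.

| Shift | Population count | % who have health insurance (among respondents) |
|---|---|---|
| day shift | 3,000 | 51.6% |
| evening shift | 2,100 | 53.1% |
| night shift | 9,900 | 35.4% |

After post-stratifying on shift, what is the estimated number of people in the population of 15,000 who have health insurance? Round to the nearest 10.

Each cell contributes its population count × the respondent rate:
  day shift: 3,000 × 51.6% = 1548
  evening shift: 2,100 × 53.1% = 1115.1
  night shift: 9,900 × 35.4% = 3504.6
Estimated total = 6167.7 → 6,170.

6,170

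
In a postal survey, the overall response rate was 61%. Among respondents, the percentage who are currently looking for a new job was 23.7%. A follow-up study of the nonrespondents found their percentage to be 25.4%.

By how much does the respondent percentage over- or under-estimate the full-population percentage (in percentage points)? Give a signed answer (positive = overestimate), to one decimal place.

Nonresponse fraction = 1 − 0.61 = 0.39.
Bias = (nonresponse fraction) × (respondent percentage − nonrespondent percentage)
     = 0.39 × (23.7 − 25.4) = 0.39 × -1.7 = -0.663.

-0.7 percentage points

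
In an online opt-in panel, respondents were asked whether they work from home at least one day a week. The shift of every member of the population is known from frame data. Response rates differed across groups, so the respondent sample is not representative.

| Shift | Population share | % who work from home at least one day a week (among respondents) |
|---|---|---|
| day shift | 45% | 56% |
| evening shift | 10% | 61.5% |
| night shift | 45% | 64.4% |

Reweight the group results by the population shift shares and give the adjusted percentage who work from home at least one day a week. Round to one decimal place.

60.3%

Weight each group's respondent value by its population share:
  day shift: 0.45 × 56 = 25.2
  evening shift: 0.1 × 61.5 = 6.15
  night shift: 0.45 × 64.4 = 28.98
Post-stratified estimate = 60.33 → 60.3%.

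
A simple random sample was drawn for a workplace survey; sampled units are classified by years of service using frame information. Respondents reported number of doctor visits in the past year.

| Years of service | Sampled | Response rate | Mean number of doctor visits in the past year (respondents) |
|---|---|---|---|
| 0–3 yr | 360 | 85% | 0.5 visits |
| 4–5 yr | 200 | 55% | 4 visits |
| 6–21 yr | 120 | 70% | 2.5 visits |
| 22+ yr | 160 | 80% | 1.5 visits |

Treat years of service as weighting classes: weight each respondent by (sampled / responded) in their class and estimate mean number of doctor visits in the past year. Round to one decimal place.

Each respondent's weight = sampled/responded in their class; summing within a class gives n_sampled, so:
  0–3 yr: 360 × 0.5 = 180
  4–5 yr: 200 × 4 = 800
  6–21 yr: 120 × 2.5 = 300
  22+ yr: 160 × 1.5 = 240
Adjusted estimate = 1520 / 840 = 1.80952 → 1.8.

1.8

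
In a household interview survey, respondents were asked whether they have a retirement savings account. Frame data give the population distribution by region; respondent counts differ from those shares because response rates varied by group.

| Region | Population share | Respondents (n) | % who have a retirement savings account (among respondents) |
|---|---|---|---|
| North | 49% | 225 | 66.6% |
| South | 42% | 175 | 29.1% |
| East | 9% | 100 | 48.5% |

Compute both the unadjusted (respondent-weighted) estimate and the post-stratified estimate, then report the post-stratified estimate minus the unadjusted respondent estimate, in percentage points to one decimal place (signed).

Naive respondent-only estimate (weights = respondent counts):
  (225/500)×66.6 + (175/500)×29.1 + (100/500)×48.5 = 49.855%
Reweighting by population region shares:
  0.49×66.6 + 0.42×29.1 + 0.09×48.5 = 49.221%
Difference = 49.221 − 49.855 = -0.634 pp.

-0.6 percentage points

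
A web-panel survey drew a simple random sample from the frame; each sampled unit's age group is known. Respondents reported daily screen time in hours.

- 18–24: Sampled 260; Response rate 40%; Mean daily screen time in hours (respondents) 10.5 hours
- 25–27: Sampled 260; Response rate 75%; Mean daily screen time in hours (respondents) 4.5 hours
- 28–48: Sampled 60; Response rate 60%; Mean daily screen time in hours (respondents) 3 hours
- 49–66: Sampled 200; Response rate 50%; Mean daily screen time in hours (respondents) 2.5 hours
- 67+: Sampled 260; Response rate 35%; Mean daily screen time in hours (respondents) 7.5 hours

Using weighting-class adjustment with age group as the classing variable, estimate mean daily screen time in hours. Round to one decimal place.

Weighting each respondent by the inverse class response rate inflates each class back to its sampled size, so the class weight is n_sampled:
  18–24: 260 × 10.5 = 2730
  25–27: 260 × 4.5 = 1170
  28–48: 60 × 3 = 180
  49–66: 200 × 2.5 = 500
  67+: 260 × 7.5 = 1950
Adjusted estimate = 6530 / 1,040 = 6.27885 → 6.3.

6.3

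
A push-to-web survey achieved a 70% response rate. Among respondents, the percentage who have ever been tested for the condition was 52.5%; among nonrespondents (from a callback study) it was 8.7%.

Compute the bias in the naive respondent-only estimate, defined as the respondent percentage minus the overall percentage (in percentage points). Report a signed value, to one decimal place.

Nonresponse fraction = 1 − 0.7 = 0.3.
Bias = (nonresponse fraction) × (respondent percentage − nonrespondent percentage)
     = 0.3 × (52.5 − 8.7) = 0.3 × 43.8 = 13.14.

+13.1 percentage points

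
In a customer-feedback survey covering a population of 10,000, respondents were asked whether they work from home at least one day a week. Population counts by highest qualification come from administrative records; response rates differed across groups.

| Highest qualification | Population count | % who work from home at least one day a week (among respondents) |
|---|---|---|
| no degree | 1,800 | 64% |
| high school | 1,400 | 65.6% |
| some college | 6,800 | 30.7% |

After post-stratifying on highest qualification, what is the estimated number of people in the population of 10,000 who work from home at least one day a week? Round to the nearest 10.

4,160

Apply each group's respondent rate to its population count:
  no degree: 1,800 × 64% = 1152
  high school: 1,400 × 65.6% = 918.4
  some college: 6,800 × 30.7% = 2087.6
Estimated total = 4158 → 4,160.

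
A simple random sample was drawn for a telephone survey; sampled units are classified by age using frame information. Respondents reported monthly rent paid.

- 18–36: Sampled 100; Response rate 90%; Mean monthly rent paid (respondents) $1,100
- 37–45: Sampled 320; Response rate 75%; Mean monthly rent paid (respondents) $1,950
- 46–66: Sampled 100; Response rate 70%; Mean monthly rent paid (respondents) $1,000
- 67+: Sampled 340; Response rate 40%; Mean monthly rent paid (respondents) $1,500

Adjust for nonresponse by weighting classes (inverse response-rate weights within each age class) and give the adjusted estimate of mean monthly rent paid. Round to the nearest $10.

Weighting each respondent by the inverse class response rate inflates each class back to its sampled size, so the class weight is n_sampled:
  18–36: 100 × 1100 = 110,000
  37–45: 320 × 1950 = 624,000
  46–66: 100 × 1000 = 100,000
  67+: 340 × 1500 = 510,000
Adjusted estimate = 1,344,000 / 860 = 1562.79 → $1,560.

$1,560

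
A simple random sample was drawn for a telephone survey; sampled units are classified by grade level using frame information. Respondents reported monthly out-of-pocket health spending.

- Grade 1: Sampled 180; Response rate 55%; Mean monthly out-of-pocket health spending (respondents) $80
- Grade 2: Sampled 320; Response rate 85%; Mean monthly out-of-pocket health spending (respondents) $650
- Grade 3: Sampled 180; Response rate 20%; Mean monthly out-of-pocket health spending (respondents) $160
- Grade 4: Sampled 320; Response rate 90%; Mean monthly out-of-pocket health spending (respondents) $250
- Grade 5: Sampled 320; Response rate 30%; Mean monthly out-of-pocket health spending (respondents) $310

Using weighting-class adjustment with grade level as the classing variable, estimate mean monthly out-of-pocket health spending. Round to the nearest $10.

$330

Weighting each respondent by the inverse class response rate inflates each class back to its sampled size, so the class weight is n_sampled:
  Grade 1: 180 × 80 = 14,400
  Grade 2: 320 × 650 = 208,000
  Grade 3: 180 × 160 = 28,800
  Grade 4: 320 × 250 = 80,000
  Grade 5: 320 × 310 = 99,200
Adjusted estimate = 430,400 / 1,320 = 326.061 → $330.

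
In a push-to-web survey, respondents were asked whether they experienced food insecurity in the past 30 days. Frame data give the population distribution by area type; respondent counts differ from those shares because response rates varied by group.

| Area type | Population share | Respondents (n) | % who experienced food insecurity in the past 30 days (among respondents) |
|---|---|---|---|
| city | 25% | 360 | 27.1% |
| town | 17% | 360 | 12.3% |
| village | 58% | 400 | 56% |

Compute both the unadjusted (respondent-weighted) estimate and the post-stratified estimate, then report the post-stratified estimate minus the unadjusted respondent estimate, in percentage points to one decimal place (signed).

Naive respondent-only estimate (weights = respondent counts):
  (360/1120)×27.1 + (360/1120)×12.3 + (400/1120)×56 = 32.6643%
Post-stratifying to population shares instead:
  0.25×27.1 + 0.17×12.3 + 0.58×56 = 41.346%
Difference = 41.346 − 32.6643 = 8.6817 pp.

+8.7 percentage points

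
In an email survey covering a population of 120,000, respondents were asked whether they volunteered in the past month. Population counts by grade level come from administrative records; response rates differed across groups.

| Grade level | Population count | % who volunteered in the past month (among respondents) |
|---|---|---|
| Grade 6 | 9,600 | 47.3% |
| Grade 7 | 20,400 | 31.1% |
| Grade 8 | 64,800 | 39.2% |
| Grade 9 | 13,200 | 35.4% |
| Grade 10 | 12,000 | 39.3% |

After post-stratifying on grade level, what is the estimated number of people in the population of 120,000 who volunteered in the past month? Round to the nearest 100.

45,700

Apply each group's respondent rate to its population count:
  Grade 6: 9,600 × 47.3% = 4540.8
  Grade 7: 20,400 × 31.1% = 6344.4
  Grade 8: 64,800 × 39.2% = 25401.6
  Grade 9: 13,200 × 35.4% = 4672.8
  Grade 10: 12,000 × 39.3% = 4716
Estimated total = 45675.6 → 45,700.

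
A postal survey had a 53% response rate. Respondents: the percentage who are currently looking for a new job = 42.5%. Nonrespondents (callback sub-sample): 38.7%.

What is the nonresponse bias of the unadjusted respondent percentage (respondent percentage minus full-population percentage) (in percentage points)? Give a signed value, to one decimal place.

+1.8 percentage points

Nonresponse fraction = 1 − 0.53 = 0.47.
Bias = (nonresponse fraction) × (respondent percentage − nonrespondent percentage)
     = 0.47 × (42.5 − 38.7) = 0.47 × 3.8 = 1.786.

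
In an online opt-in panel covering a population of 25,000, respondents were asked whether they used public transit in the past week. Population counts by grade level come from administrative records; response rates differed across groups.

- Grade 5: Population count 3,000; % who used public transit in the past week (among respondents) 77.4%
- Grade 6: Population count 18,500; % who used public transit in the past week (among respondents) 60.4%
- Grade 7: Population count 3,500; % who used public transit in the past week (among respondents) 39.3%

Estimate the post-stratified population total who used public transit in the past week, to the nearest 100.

14,900

Each cell contributes its population count × the respondent rate:
  Grade 5: 3,000 × 77.4% = 2322
  Grade 6: 18,500 × 60.4% = 11,174
  Grade 7: 3,500 × 39.3% = 1375.5
Estimated total = 14871.5 → 14,900.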